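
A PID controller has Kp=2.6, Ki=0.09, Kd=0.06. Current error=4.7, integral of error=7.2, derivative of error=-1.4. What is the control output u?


u = Kp*e + Ki*int(e) + Kd*de/dt
= 2.6*4.7 + 0.09*7.2 + 0.06*(-1.4)
= 12.22 + 0.648 + -0.084
= 12.784


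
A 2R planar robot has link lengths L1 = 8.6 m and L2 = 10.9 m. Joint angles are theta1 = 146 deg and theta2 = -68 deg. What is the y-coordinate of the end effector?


Convert angles to radians: theta1 = 2.5482, theta2 = -1.1868
y = L1*sin(theta1) + L2*sin(theta1+theta2)
y = 4.8091 + 10.6618
y = 15.4709


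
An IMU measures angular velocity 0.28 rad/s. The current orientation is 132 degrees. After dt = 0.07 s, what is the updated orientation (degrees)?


delta_theta = w * dt = 0.28 * 0.07 = 0.0196 rad
= 1.123 deg
theta_new = 132 + 1.123 = 133.123 deg


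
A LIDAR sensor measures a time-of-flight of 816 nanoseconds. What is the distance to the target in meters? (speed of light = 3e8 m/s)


tof = 816 ns = 8.16e-07 s
dist = c * tof / 2
= 3e8 * 8.16e-07 / 2
= 122.4 m


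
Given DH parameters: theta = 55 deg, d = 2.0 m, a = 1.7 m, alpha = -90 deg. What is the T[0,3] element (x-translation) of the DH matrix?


T[0,3] = a * cos(theta)
= 1.7 * cos(55 deg)
= 1.7 * 0.5736
= 0.9751


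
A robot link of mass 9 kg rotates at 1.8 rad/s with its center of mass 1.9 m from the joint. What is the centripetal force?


F = m * omega^2 * r
= 9 * 1.8^2 * 1.9
= 9 * 3.24 * 1.9
= 55.404 N


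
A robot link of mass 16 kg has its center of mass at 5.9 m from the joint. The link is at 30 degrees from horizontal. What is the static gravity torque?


tau = m*g*L*cos(angle)
= 16 * 9.81 * 5.9 * cos(30 deg)
= 16 * 9.81 * 5.9 * 0.866
= 801.9949 Nm


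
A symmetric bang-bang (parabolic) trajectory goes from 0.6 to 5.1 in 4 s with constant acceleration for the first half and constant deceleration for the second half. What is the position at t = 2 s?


Symmetric rest-to-rest: each phase covers (pf-p0)/2 in time T/2. 0.5*a*(T/2)^2 = (pf-p0)/2 => a = 4*(pf-p0)/T^2
a = 4*(5.1-0.6)/4^2 = 1.125
t = 2 is in the acceleration phase (t <= T/2).
p = p0 + 0.5*a*t^2 = 0.6 + 0.5*1.125*2^2
= 2.85


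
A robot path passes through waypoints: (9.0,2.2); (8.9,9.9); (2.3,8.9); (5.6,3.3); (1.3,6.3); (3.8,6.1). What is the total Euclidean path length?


Segment lengths:
  seg1 = sqrt((-0.1)^2 + (7.7)^2) = 7.7006
  seg2 = sqrt((-6.6)^2 + (-1.0)^2) = 6.6753
  seg3 = sqrt((3.3)^2 + (-5.6)^2) = 6.5
  seg4 = sqrt((-4.3)^2 + (3.0)^2) = 5.2431
  seg5 = sqrt((2.5)^2 + (-0.2)^2) = 2.508
Total = 28.6271


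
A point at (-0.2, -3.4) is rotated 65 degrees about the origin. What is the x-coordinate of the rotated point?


x' = x*cos(theta) - y*sin(theta)
cos(65 deg) = 0.4226, sin(65 deg) = 0.9063
x' = -0.2 * 0.4226 - -3.4 * 0.9063
= -0.0845 - -3.0814
= 2.9969


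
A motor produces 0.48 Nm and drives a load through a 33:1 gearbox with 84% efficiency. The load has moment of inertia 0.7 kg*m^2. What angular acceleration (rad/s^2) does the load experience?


tau_out = tau_motor * N * eta
= 0.48 * 33 * 0.84 = 13.3056 Nm
alpha = tau_out / I = 13.3056 / 0.7
= 19.008 rad/s^2


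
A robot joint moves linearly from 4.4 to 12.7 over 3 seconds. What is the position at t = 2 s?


s = t/T = 2/3 = 0.6667
p(t) = p0 + (pf-p0)*s
= 4.4 + (12.7 - 4.4) * 0.6667
= 9.9333


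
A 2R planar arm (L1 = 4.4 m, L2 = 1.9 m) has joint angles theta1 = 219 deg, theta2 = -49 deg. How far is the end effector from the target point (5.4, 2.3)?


End effector via forward kinematics:
x = L1*cos(t1) + L2*cos(t1+t2) = -5.2906
y = L1*sin(t1) + L2*sin(t1+t2) = -2.4391
Distance to target:
d = sqrt((5.4 - -5.2906)^2 + (2.3 - -2.4391)^2)
= sqrt(114.2884 + 22.4589)
= 11.6939 m


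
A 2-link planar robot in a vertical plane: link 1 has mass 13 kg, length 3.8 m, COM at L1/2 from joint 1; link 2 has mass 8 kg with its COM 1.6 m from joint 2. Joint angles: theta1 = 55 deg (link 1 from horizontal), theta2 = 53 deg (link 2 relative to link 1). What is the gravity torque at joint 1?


Horizontal distance from joint 1 to link-1 COM:
  x_c1 = (L1/2)*cos(t1) = 1.9 * 0.5736 = 1.0898 m
Horizontal distance from joint 1 to link-2 COM:
  x_c2 = L1*cos(t1) + Lc2*cos(t1+t2)
       = 3.8*0.5736 + 1.6*-0.309 = 1.6852 m
tau1 = m1*g*x_c1 + m2*g*x_c2
     = 13*9.81*1.0898 + 8*9.81*1.6852
     = 138.9816 + 132.2516
     = 271.2332 Nm


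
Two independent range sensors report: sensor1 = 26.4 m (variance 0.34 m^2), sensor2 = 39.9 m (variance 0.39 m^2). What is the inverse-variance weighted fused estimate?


w1 = (1/var1) / (1/var1 + 1/var2)
   = 2.9412 / (2.9412 + 2.5641) = 0.5342
w2 = 1 - w1 = 0.4658
fused = w1*s1 + w2*s2 = 14.1041 + 18.5836
= 32.6877 m


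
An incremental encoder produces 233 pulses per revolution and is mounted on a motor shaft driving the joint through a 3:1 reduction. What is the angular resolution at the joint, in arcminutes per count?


counts per rev = 233
effective counts at joint = 233 * 3 = 699
resolution = 360*60 / 699
= 30.9013 arcmin/count


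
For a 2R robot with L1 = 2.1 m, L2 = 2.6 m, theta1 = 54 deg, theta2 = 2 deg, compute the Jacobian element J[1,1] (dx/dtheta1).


J[1,1] = -L1*sin(t1) - L2*sin(t1+t2)
= -2.1*sin(54) - 2.6*sin(56)
= -3.8544


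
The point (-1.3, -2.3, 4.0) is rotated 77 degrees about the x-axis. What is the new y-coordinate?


Rotation about x-axis: y' = y*cos(theta) - z*sin(theta)
= -2.3 * 0.225 - 4.0 * 0.9744
= -4.4149


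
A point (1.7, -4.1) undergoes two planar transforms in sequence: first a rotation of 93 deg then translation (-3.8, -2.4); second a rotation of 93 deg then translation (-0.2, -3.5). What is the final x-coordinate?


After transform 1:
x1 = cos(93)*1.7 - sin(93)*-4.1 + -3.8 = 0.2054
y1 = sin(93)*1.7 + cos(93)*-4.1 + -2.4 = -0.4878
After transform 2:
x2 = cos(93)*0.2054 - sin(93)*-0.4878 + -0.2
= 0.2763


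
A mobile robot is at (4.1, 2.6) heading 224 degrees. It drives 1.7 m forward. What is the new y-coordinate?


y_new = y0 + d*sin(theta)
= 2.6 + 1.7*sin(224)
= 2.6 + -1.1809
= 1.4191


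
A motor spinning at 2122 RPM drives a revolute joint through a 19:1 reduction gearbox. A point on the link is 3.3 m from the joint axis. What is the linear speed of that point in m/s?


omega_motor = 2122 * 2*pi/60 = 222.2153 rad/s
omega_joint = omega_motor / 19 = 11.6955 rad/s
v = omega_joint * r = 11.6955 * 3.3
= 38.5953 m/s


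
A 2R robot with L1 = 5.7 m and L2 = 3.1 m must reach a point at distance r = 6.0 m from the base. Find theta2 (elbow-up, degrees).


cos(theta2) = (r^2 - L1^2 - L2^2) / (2*L1*L2)
cos(theta2) = (36.0 - 32.49 - 9.61) / 35.34
cos(theta2) = -0.172609
theta2 = 99.9395 degrees


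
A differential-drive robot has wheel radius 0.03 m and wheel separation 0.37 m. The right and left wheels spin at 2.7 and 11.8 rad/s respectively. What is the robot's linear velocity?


vR = r*wR = 0.03*2.7 = 0.081 m/s
vL = r*wL = 0.03*11.8 = 0.354 m/s
v = (vR+vL)/2 = 0.2175 m/s
omega = (vR-vL)/L = -0.7378 rad/s
linear velocity = 0.2175 m/s


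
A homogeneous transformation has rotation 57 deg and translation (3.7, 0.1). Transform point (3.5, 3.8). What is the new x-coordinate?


x' = cos(theta)*px - sin(theta)*py + tx
= 0.5446*3.5 - 0.8387*3.8 + 3.7
= 2.4193


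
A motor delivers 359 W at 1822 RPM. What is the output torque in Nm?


omega = 1822 * 2*pi/60 = 190.7994 rad/s
tau = P / omega = 359 / 190.7994
= 1.8816 Nm


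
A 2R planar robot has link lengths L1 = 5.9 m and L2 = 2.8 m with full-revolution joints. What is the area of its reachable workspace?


r_max = L1 + L2 = 8.7 m
r_min = |L1 - L2| = 3.1 m
Area = pi*(r_max^2 - r_min^2)
= pi*(75.69 - 9.61)
= pi * 66.08
= 207.5964 m^2


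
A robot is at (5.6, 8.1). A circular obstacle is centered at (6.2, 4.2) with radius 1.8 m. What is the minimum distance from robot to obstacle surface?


center_dist = sqrt((5.6-6.2)^2 + (8.1-4.2)^2)
= sqrt(0.36 + 15.21)
= 3.9459
min_dist = center_dist - radius = 3.9459 - 1.8 = 2.1459 m


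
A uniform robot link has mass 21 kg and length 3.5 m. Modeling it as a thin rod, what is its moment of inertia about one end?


I = (1/3) * m * L^2
= (1/3) * 21 * 3.5^2
= 0.333333 * 21 * 12.25
= 85.75 kg*m^2


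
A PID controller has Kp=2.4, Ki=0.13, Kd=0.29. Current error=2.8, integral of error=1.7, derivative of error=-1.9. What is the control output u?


u = Kp*e + Ki*int(e) + Kd*de/dt
= 2.4*2.8 + 0.13*1.7 + 0.29*(-1.9)
= 6.72 + 0.221 + -0.551
= 6.39


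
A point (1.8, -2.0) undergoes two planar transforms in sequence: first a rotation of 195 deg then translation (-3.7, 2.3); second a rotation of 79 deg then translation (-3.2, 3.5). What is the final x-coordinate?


After transform 1:
x1 = cos(195)*1.8 - sin(195)*-2.0 + -3.7 = -5.9563
y1 = sin(195)*1.8 + cos(195)*-2.0 + 2.3 = 3.766
After transform 2:
x2 = cos(79)*-5.9563 - sin(79)*3.766 + -3.2
= -8.0333


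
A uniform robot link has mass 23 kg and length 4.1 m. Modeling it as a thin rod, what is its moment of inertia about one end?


I = (1/3) * m * L^2
= (1/3) * 23 * 4.1^2
= 0.333333 * 23 * 16.81
= 128.8767 kg*m^2


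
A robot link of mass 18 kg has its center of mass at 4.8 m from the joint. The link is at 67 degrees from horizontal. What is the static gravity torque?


tau = m*g*L*cos(angle)
= 18 * 9.81 * 4.8 * cos(67 deg)
= 18 * 9.81 * 4.8 * 0.3907
= 331.1775 Nm


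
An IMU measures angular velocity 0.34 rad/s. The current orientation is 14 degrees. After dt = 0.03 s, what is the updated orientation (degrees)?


delta_theta = w * dt = 0.34 * 0.03 = 0.0102 rad
= 0.5844 deg
theta_new = 14 + 0.5844 = 14.5844 deg


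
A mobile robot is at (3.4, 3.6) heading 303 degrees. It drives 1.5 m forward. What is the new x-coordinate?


x_new = x0 + d*cos(theta)
= 3.4 + 1.5*cos(303)
= 3.4 + 0.817
= 4.217


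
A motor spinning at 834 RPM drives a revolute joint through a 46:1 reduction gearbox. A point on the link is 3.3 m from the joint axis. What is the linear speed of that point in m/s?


omega_motor = 834 * 2*pi/60 = 87.3363 rad/s
omega_joint = omega_motor / 46 = 1.8986 rad/s
v = omega_joint * r = 1.8986 * 3.3
= 6.2654 m/s


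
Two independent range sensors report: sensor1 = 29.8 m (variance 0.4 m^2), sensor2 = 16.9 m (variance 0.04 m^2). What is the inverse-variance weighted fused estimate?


w1 = (1/var1) / (1/var1 + 1/var2)
   = 2.5 / (2.5 + 25.0) = 0.0909
w2 = 1 - w1 = 0.9091
fused = w1*s1 + w2*s2 = 2.7091 + 15.3636
= 18.0727 m


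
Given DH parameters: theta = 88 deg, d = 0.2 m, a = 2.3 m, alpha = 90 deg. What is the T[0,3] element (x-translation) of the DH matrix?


T[0,3] = a * cos(theta)
= 2.3 * cos(88 deg)
= 2.3 * 0.0349
= 0.0803


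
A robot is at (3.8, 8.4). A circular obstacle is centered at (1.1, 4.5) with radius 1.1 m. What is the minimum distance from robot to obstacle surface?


center_dist = sqrt((3.8-1.1)^2 + (8.4-4.5)^2)
= sqrt(7.29 + 15.21)
= 4.7434
min_dist = center_dist - radius = 4.7434 - 1.1 = 3.6434 m


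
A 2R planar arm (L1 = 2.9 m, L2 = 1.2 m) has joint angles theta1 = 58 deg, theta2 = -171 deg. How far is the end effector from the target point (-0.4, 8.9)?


End effector via forward kinematics:
x = L1*cos(t1) + L2*cos(t1+t2) = 1.0679
y = L1*sin(t1) + L2*sin(t1+t2) = 1.3547
Distance to target:
d = sqrt((-0.4 - 1.0679)^2 + (8.9 - 1.3547)^2)
= sqrt(2.1547 + 56.931)
= 7.6867 m


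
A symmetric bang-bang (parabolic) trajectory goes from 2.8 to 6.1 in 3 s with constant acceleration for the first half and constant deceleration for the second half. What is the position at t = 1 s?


Symmetric rest-to-rest: each phase covers (pf-p0)/2 in time T/2. 0.5*a*(T/2)^2 = (pf-p0)/2 => a = 4*(pf-p0)/T^2
a = 4*(6.1-2.8)/3^2 = 1.4667
t = 1 is in the acceleration phase (t <= T/2).
p = p0 + 0.5*a*t^2 = 2.8 + 0.5*1.4667*1^2
= 3.5333


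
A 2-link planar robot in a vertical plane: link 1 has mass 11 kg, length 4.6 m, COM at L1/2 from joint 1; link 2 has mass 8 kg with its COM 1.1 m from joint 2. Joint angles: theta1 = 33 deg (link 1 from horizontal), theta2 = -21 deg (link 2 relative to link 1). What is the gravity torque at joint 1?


Horizontal distance from joint 1 to link-1 COM:
  x_c1 = (L1/2)*cos(t1) = 2.3 * 0.8387 = 1.9289 m
Horizontal distance from joint 1 to link-2 COM:
  x_c2 = L1*cos(t1) + Lc2*cos(t1+t2)
       = 4.6*0.8387 + 1.1*0.9781 = 4.9338 m
tau1 = m1*g*x_c1 + m2*g*x_c2
     = 11*9.81*1.9289 + 8*9.81*4.9338
     = 208.1522 + 387.2083
     = 595.3605 Nm


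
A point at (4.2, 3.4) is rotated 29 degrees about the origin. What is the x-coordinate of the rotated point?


x' = x*cos(theta) - y*sin(theta)
cos(29 deg) = 0.8746, sin(29 deg) = 0.4848
x' = 4.2 * 0.8746 - 3.4 * 0.4848
= 3.6734 - 1.6484
= 2.0251


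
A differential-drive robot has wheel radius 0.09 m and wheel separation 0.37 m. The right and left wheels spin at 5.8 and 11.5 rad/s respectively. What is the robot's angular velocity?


vR = r*wR = 0.09*5.8 = 0.522 m/s
vL = r*wL = 0.09*11.5 = 1.035 m/s
v = (vR+vL)/2 = 0.7785 m/s
omega = (vR-vL)/L = -1.3865 rad/s
angular velocity = -1.3865 rad/s


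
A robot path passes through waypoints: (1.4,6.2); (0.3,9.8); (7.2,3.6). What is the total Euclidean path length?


Segment lengths:
  seg1 = sqrt((-1.1)^2 + (3.6)^2) = 3.7643
  seg2 = sqrt((6.9)^2 + (-6.2)^2) = 9.2763
Total = 13.0406


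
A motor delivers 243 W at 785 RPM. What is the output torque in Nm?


omega = 785 * 2*pi/60 = 82.205 rad/s
tau = P / omega = 243 / 82.205
= 2.956 Nm


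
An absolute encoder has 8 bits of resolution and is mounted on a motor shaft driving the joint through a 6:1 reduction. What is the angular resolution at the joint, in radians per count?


counts = 2^8 = 256
effective counts at joint = 256 * 6 = 1536
resolution = 2*pi / 1536
= 0.0041 rad/count


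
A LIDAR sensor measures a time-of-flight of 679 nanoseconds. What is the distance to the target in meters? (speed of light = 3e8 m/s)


tof = 679 ns = 6.79e-07 s
dist = c * tof / 2
= 3e8 * 6.79e-07 / 2
= 101.85 m


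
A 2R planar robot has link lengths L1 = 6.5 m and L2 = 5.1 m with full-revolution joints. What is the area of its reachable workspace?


r_max = L1 + L2 = 11.6 m
r_min = |L1 - L2| = 1.4 m
Area = pi*(r_max^2 - r_min^2)
= pi*(134.56 - 1.96)
= pi * 132.6
= 416.5752 m^2


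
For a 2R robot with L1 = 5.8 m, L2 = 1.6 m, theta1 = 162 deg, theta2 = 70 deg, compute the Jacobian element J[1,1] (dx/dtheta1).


J[1,1] = -L1*sin(t1) - L2*sin(t1+t2)
= -5.8*sin(162) - 1.6*sin(232)
= -0.5315


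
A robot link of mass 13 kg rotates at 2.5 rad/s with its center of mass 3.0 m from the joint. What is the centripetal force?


F = m * omega^2 * r
= 13 * 2.5^2 * 3.0
= 13 * 6.25 * 3.0
= 243.75 N


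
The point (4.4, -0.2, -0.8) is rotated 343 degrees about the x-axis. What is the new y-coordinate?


Rotation about x-axis: y' = y*cos(theta) - z*sin(theta)
= -0.2 * 0.9563 - -0.8 * -0.2924
= -0.4252


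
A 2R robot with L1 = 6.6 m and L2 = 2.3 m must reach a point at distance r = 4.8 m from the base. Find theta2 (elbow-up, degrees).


cos(theta2) = (r^2 - L1^2 - L2^2) / (2*L1*L2)
cos(theta2) = (23.04 - 43.56 - 5.29) / 30.36
cos(theta2) = -0.850132
theta2 = 148.226 degrees


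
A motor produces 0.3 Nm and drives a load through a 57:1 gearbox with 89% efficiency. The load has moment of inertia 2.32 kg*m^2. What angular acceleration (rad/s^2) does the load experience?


tau_out = tau_motor * N * eta
= 0.3 * 57 * 0.89 = 15.219 Nm
alpha = tau_out / I = 15.219 / 2.32
= 6.5599 rad/s^2


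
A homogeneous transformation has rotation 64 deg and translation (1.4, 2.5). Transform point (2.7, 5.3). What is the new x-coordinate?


x' = cos(theta)*px - sin(theta)*py + tx
= 0.4384*2.7 - 0.8988*5.3 + 1.4
= -2.18


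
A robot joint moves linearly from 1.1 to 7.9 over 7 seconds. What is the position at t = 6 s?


s = t/T = 6/7 = 0.8571
p(t) = p0 + (pf-p0)*s
= 1.1 + (7.9 - 1.1) * 0.8571
= 6.9286


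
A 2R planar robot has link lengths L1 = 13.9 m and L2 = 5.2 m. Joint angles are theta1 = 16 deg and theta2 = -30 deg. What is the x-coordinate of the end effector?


Convert angles to radians: theta1 = 0.2793, theta2 = -0.5236
x = L1*cos(theta1) + L2*cos(theta1+theta2)
x = 13.3615 + 5.0455
x = 18.4071


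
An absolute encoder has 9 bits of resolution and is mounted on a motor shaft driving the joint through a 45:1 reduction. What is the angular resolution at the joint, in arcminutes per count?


counts = 2^9 = 512
effective counts at joint = 512 * 45 = 23040
resolution = 360*60 / 23040
= 0.9375 arcmin/count


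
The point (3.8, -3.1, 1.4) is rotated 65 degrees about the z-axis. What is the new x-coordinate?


Rotation about z-axis: x' = x*cos(theta) - y*sin(theta)
= 3.8 * 0.4226 - -3.1 * 0.9063
= 4.4155


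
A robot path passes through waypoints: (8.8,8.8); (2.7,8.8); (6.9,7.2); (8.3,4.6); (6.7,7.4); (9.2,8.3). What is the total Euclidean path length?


Segment lengths:
  seg1 = sqrt((-6.1)^2 + (0.0)^2) = 6.1
  seg2 = sqrt((4.2)^2 + (-1.6)^2) = 4.4944
  seg3 = sqrt((1.4)^2 + (-2.6)^2) = 2.953
  seg4 = sqrt((-1.6)^2 + (2.8)^2) = 3.2249
  seg5 = sqrt((2.5)^2 + (0.9)^2) = 2.6571
Total = 19.4294


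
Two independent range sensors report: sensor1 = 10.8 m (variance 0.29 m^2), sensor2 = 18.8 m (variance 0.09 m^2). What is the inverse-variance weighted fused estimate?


w1 = (1/var1) / (1/var1 + 1/var2)
   = 3.4483 / (3.4483 + 11.1111) = 0.2368
w2 = 1 - w1 = 0.7632
fused = w1*s1 + w2*s2 = 2.5579 + 14.3474
= 16.9053 m


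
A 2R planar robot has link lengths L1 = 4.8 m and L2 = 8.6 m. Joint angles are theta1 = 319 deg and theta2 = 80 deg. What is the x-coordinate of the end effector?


Convert angles to radians: theta1 = 5.5676, theta2 = 1.3963
x = L1*cos(theta1) + L2*cos(theta1+theta2)
x = 3.6226 + 6.6835
x = 10.3061


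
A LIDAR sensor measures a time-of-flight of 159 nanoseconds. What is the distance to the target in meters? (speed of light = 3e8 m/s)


tof = 159 ns = 1.59e-07 s
dist = c * tof / 2
= 3e8 * 1.59e-07 / 2
= 23.85 m


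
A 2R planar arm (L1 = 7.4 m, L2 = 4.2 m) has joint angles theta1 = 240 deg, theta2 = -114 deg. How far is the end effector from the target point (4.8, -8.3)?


End effector via forward kinematics:
x = L1*cos(t1) + L2*cos(t1+t2) = -6.1687
y = L1*sin(t1) + L2*sin(t1+t2) = -3.0107
Distance to target:
d = sqrt((4.8 - -6.1687)^2 + (-8.3 - -3.0107)^2)
= sqrt(120.3123 + 27.9765)
= 12.1774 m


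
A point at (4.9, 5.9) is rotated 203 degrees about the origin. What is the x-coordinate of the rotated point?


x' = x*cos(theta) - y*sin(theta)
cos(203 deg) = -0.9205, sin(203 deg) = -0.3907
x' = 4.9 * -0.9205 - 5.9 * -0.3907
= -4.5105 - -2.3053
= -2.2052


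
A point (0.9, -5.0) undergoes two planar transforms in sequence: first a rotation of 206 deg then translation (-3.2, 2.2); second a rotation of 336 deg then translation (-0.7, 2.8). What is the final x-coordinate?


After transform 1:
x1 = cos(206)*0.9 - sin(206)*-5.0 + -3.2 = -6.2008
y1 = sin(206)*0.9 + cos(206)*-5.0 + 2.2 = 6.2994
After transform 2:
x2 = cos(336)*-6.2008 - sin(336)*6.2994 + -0.7
= -3.8025


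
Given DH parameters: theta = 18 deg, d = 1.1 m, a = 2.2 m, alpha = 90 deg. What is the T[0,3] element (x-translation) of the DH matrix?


T[0,3] = a * cos(theta)
= 2.2 * cos(18 deg)
= 2.2 * 0.9511
= 2.0923


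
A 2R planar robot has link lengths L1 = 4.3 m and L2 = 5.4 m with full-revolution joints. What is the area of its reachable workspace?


r_max = L1 + L2 = 9.7 m
r_min = |L1 - L2| = 1.1 m
Area = pi*(r_max^2 - r_min^2)
= pi*(94.09 - 1.21)
= pi * 92.88
= 291.7911 m^2


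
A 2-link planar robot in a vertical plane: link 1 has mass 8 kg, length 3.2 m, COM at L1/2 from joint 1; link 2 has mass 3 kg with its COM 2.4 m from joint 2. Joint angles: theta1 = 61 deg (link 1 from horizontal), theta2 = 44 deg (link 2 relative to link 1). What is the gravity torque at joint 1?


Horizontal distance from joint 1 to link-1 COM:
  x_c1 = (L1/2)*cos(t1) = 1.6 * 0.4848 = 0.7757 m
Horizontal distance from joint 1 to link-2 COM:
  x_c2 = L1*cos(t1) + Lc2*cos(t1+t2)
       = 3.2*0.4848 + 2.4*-0.2588 = 0.9302 m
tau1 = m1*g*x_c1 + m2*g*x_c2
     = 8*9.81*0.7757 + 3*9.81*0.9302
     = 60.8766 + 27.3765
     = 88.2531 Nm


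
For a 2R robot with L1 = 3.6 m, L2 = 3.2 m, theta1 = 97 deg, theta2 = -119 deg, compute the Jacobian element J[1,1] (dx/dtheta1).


J[1,1] = -L1*sin(t1) - L2*sin(t1+t2)
= -3.6*sin(97) - 3.2*sin(-22)
= -2.3744


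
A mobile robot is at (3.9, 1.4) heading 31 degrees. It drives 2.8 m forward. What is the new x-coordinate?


x_new = x0 + d*cos(theta)
= 3.9 + 2.8*cos(31)
= 3.9 + 2.4001
= 6.3001


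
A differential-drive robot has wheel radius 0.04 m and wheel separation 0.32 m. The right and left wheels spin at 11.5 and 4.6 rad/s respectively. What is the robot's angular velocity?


vR = r*wR = 0.04*11.5 = 0.46 m/s
vL = r*wL = 0.04*4.6 = 0.184 m/s
v = (vR+vL)/2 = 0.322 m/s
omega = (vR-vL)/L = 0.8625 rad/s
angular velocity = 0.8625 rad/s


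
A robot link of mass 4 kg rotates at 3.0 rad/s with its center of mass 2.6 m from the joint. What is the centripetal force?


F = m * omega^2 * r
= 4 * 3.0^2 * 2.6
= 4 * 9.0 * 2.6
= 93.6 N


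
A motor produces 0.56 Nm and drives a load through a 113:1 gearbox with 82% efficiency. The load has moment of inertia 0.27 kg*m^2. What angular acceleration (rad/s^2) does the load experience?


tau_out = tau_motor * N * eta
= 0.56 * 113 * 0.82 = 51.8896 Nm
alpha = tau_out / I = 51.8896 / 0.27
= 192.1837 rad/s^2


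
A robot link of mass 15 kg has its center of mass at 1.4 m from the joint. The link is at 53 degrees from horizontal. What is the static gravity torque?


tau = m*g*L*cos(angle)
= 15 * 9.81 * 1.4 * cos(53 deg)
= 15 * 9.81 * 1.4 * 0.6018
= 123.9799 Nm


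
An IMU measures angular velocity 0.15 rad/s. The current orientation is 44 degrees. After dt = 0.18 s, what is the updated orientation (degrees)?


delta_theta = w * dt = 0.15 * 0.18 = 0.027 rad
= 1.547 deg
theta_new = 44 + 1.547 = 45.547 deg


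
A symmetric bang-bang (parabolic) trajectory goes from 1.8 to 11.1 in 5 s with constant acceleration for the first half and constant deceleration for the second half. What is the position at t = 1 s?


Symmetric rest-to-rest: each phase covers (pf-p0)/2 in time T/2. 0.5*a*(T/2)^2 = (pf-p0)/2 => a = 4*(pf-p0)/T^2
a = 4*(11.1-1.8)/5^2 = 1.488
t = 1 is in the acceleration phase (t <= T/2).
p = p0 + 0.5*a*t^2 = 1.8 + 0.5*1.488*1^2
= 2.544


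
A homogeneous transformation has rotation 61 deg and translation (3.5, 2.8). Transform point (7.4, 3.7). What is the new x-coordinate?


x' = cos(theta)*px - sin(theta)*py + tx
= 0.4848*7.4 - 0.8746*3.7 + 3.5
= 3.8515


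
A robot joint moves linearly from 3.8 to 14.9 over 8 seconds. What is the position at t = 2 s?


s = t/T = 2/8 = 0.25
p(t) = p0 + (pf-p0)*s
= 3.8 + (14.9 - 3.8) * 0.25
= 6.575


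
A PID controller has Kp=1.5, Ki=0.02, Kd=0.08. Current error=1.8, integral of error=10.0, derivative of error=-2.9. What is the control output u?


u = Kp*e + Ki*int(e) + Kd*de/dt
= 1.5*1.8 + 0.02*10.0 + 0.08*(-2.9)
= 2.7 + 0.2 + -0.232
= 2.668


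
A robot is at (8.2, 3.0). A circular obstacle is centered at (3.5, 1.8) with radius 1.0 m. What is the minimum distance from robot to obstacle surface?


center_dist = sqrt((8.2-3.5)^2 + (3.0-1.8)^2)
= sqrt(22.09 + 1.44)
= 4.8508
min_dist = center_dist - radius = 4.8508 - 1.0 = 3.8508 m


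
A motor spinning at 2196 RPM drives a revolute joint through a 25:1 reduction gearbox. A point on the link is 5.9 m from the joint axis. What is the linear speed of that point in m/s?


omega_motor = 2196 * 2*pi/60 = 229.9646 rad/s
omega_joint = omega_motor / 25 = 9.1986 rad/s
v = omega_joint * r = 9.1986 * 5.9
= 54.2716 m/s


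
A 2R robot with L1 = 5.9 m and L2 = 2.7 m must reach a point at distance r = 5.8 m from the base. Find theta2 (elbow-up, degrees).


cos(theta2) = (r^2 - L1^2 - L2^2) / (2*L1*L2)
cos(theta2) = (33.64 - 34.81 - 7.29) / 31.86
cos(theta2) = -0.265537
theta2 = 105.3988 degrees


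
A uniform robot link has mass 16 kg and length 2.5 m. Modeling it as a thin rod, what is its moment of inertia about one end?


I = (1/3) * m * L^2
= (1/3) * 16 * 2.5^2
= 0.333333 * 16 * 6.25
= 33.3333 kg*m^2


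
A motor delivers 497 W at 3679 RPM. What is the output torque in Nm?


omega = 3679 * 2*pi/60 = 385.264 rad/s
tau = P / omega = 497 / 385.264
= 1.29 Nm


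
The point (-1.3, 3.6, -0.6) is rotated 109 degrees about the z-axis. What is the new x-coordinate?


Rotation about z-axis: x' = x*cos(theta) - y*sin(theta)
= -1.3 * -0.3256 - 3.6 * 0.9455
= -2.9806


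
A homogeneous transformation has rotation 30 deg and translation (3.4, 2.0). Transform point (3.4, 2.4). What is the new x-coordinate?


x' = cos(theta)*px - sin(theta)*py + tx
= 0.866*3.4 - 0.5*2.4 + 3.4
= 5.1445


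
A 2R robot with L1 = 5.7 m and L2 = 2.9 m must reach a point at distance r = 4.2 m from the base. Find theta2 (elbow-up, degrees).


cos(theta2) = (r^2 - L1^2 - L2^2) / (2*L1*L2)
cos(theta2) = (17.64 - 32.49 - 8.41) / 33.06
cos(theta2) = -0.703569
theta2 = 134.7141 degrees


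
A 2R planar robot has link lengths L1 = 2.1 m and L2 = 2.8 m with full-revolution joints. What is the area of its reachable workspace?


r_max = L1 + L2 = 4.9 m
r_min = |L1 - L2| = 0.7 m
Area = pi*(r_max^2 - r_min^2)
= pi*(24.01 - 0.49)
= pi * 23.52
= 73.8903 m^2


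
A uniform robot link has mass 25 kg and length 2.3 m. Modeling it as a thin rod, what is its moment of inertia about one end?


I = (1/3) * m * L^2
= (1/3) * 25 * 2.3^2
= 0.333333 * 25 * 5.29
= 44.0833 kg*m^2


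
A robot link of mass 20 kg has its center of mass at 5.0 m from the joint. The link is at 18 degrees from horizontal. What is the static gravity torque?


tau = m*g*L*cos(angle)
= 20 * 9.81 * 5.0 * cos(18 deg)
= 20 * 9.81 * 5.0 * 0.9511
= 932.9864 Nm


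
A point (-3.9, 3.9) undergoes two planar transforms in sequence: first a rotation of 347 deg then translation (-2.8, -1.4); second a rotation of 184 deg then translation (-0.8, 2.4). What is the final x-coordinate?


After transform 1:
x1 = cos(347)*-3.9 - sin(347)*3.9 + -2.8 = -5.7227
y1 = sin(347)*-3.9 + cos(347)*3.9 + -1.4 = 3.2774
After transform 2:
x2 = cos(184)*-5.7227 - sin(184)*3.2774 + -0.8
= 5.1374


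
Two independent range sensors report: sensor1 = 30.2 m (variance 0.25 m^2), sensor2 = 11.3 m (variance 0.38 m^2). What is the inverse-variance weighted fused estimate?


w1 = (1/var1) / (1/var1 + 1/var2)
   = 4.0 / (4.0 + 2.6316) = 0.6032
w2 = 1 - w1 = 0.3968
fused = w1*s1 + w2*s2 = 18.2159 + 4.4841
= 22.7 m


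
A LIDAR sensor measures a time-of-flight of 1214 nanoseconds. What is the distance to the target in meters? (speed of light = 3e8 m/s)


tof = 1214 ns = 1.214e-06 s
dist = c * tof / 2
= 3e8 * 1.214e-06 / 2
= 182.1 m


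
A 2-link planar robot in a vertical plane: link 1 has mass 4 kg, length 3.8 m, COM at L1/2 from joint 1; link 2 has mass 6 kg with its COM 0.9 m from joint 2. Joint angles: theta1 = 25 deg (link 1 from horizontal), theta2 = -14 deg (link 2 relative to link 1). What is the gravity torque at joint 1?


Horizontal distance from joint 1 to link-1 COM:
  x_c1 = (L1/2)*cos(t1) = 1.9 * 0.9063 = 1.722 m
Horizontal distance from joint 1 to link-2 COM:
  x_c2 = L1*cos(t1) + Lc2*cos(t1+t2)
       = 3.8*0.9063 + 0.9*0.9816 = 4.3274 m
tau1 = m1*g*x_c1 + m2*g*x_c2
     = 4*9.81*1.722 + 6*9.81*4.3274
     = 67.5707 + 254.7128
     = 322.2835 Nm


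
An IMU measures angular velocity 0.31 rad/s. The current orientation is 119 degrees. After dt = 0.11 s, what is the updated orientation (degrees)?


delta_theta = w * dt = 0.31 * 0.11 = 0.0341 rad
= 1.9538 deg
theta_new = 119 + 1.9538 = 120.9538 deg


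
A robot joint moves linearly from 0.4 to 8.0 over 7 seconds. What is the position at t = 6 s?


s = t/T = 6/7 = 0.8571
p(t) = p0 + (pf-p0)*s
= 0.4 + (8.0 - 0.4) * 0.8571
= 6.9143


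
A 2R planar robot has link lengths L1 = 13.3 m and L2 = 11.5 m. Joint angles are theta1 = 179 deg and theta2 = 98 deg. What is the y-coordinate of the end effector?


Convert angles to radians: theta1 = 3.1241, theta2 = 1.7104
y = L1*sin(theta1) + L2*sin(theta1+theta2)
y = 0.2321 + -11.4143
y = -11.1822


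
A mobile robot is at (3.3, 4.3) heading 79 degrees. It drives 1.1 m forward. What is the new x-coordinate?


x_new = x0 + d*cos(theta)
= 3.3 + 1.1*cos(79)
= 3.3 + 0.2099
= 3.5099


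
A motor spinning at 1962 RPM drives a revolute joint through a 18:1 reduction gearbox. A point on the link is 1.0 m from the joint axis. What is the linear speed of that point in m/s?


omega_motor = 1962 * 2*pi/60 = 205.4602 rad/s
omega_joint = omega_motor / 18 = 11.4145 rad/s
v = omega_joint * r = 11.4145 * 1.0
= 11.4145 m/s


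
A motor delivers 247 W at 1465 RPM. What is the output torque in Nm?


omega = 1465 * 2*pi/60 = 153.4144 rad/s
tau = P / omega = 247 / 153.4144
= 1.61 Nm


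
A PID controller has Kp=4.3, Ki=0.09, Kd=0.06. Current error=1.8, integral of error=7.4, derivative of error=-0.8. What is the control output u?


u = Kp*e + Ki*int(e) + Kd*de/dt
= 4.3*1.8 + 0.09*7.4 + 0.06*(-0.8)
= 7.74 + 0.666 + -0.048
= 8.358


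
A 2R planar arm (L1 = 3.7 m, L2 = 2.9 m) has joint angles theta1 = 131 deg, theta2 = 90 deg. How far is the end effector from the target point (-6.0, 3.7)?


End effector via forward kinematics:
x = L1*cos(t1) + L2*cos(t1+t2) = -4.6161
y = L1*sin(t1) + L2*sin(t1+t2) = 0.8899
Distance to target:
d = sqrt((-6.0 - -4.6161)^2 + (3.7 - 0.8899)^2)
= sqrt(1.9152 + 7.8969)
= 3.1324 m


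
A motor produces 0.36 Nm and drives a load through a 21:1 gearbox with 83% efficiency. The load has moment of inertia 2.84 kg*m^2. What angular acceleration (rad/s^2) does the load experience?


tau_out = tau_motor * N * eta
= 0.36 * 21 * 0.83 = 6.2748 Nm
alpha = tau_out / I = 6.2748 / 2.84
= 2.2094 rad/s^2


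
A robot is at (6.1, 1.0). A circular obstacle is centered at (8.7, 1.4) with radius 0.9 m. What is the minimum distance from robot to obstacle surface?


center_dist = sqrt((6.1-8.7)^2 + (1.0-1.4)^2)
= sqrt(6.76 + 0.16)
= 2.6306
min_dist = center_dist - radius = 2.6306 - 0.9 = 1.7306 m


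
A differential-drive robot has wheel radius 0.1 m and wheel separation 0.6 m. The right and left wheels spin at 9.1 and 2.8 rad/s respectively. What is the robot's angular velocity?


vR = r*wR = 0.1*9.1 = 0.91 m/s
vL = r*wL = 0.1*2.8 = 0.28 m/s
v = (vR+vL)/2 = 0.595 m/s
omega = (vR-vL)/L = 1.05 rad/s
angular velocity = 1.05 rad/s


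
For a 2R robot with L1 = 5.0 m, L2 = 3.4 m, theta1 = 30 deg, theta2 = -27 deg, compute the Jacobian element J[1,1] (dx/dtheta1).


J[1,1] = -L1*sin(t1) - L2*sin(t1+t2)
= -5.0*sin(30) - 3.4*sin(3)
= -2.6779


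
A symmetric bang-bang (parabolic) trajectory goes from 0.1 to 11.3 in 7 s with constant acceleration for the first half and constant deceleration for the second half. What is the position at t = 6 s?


Symmetric rest-to-rest: each phase covers (pf-p0)/2 in time T/2. 0.5*a*(T/2)^2 = (pf-p0)/2 => a = 4*(pf-p0)/T^2
a = 4*(11.3-0.1)/7^2 = 0.9143
t = 6 is in the deceleration phase (t > T/2).
p = pf - 0.5*a*(T-t)^2 = 11.3 - 0.5*0.9143*1^2
= 10.8429


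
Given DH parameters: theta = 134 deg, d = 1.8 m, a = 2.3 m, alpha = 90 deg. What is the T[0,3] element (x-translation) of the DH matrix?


T[0,3] = a * cos(theta)
= 2.3 * cos(134 deg)
= 2.3 * -0.6947
= -1.5977


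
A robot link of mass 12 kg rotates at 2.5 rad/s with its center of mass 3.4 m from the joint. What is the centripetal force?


F = m * omega^2 * r
= 12 * 2.5^2 * 3.4
= 12 * 6.25 * 3.4
= 255.0 N


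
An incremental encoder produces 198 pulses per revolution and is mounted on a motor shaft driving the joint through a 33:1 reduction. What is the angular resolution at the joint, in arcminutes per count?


counts per rev = 198
effective counts at joint = 198 * 33 = 6534
resolution = 360*60 / 6534
= 3.3058 arcmin/count


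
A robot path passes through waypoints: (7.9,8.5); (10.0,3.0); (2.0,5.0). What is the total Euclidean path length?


Segment lengths:
  seg1 = sqrt((2.1)^2 + (-5.5)^2) = 5.8873
  seg2 = sqrt((-8.0)^2 + (2.0)^2) = 8.2462
Total = 14.1335


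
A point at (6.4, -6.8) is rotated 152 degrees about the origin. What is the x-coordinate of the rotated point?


x' = x*cos(theta) - y*sin(theta)
cos(152 deg) = -0.8829, sin(152 deg) = 0.4695
x' = 6.4 * -0.8829 - -6.8 * 0.4695
= -5.6509 - -3.1924
= -2.4585


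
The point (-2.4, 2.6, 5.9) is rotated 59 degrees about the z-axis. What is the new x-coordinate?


Rotation about z-axis: x' = x*cos(theta) - y*sin(theta)
= -2.4 * 0.515 - 2.6 * 0.8572
= -3.4647


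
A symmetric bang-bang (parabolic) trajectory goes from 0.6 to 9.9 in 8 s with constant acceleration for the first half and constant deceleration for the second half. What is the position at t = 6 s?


Symmetric rest-to-rest: each phase covers (pf-p0)/2 in time T/2. 0.5*a*(T/2)^2 = (pf-p0)/2 => a = 4*(pf-p0)/T^2
a = 4*(9.9-0.6)/8^2 = 0.5813
t = 6 is in the deceleration phase (t > T/2).
p = pf - 0.5*a*(T-t)^2 = 9.9 - 0.5*0.5813*2^2
= 8.7375


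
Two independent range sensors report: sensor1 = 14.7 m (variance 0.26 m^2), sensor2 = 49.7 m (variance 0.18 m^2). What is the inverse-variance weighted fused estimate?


w1 = (1/var1) / (1/var1 + 1/var2)
   = 3.8462 / (3.8462 + 5.5556) = 0.4091
w2 = 1 - w1 = 0.5909
fused = w1*s1 + w2*s2 = 6.0136 + 29.3682
= 35.3818 m


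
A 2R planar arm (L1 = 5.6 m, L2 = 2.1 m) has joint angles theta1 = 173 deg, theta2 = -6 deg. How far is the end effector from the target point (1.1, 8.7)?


End effector via forward kinematics:
x = L1*cos(t1) + L2*cos(t1+t2) = -7.6044
y = L1*sin(t1) + L2*sin(t1+t2) = 1.1549
Distance to target:
d = sqrt((1.1 - -7.6044)^2 + (8.7 - 1.1549)^2)
= sqrt(75.7672 + 56.9291)
= 11.5194 m


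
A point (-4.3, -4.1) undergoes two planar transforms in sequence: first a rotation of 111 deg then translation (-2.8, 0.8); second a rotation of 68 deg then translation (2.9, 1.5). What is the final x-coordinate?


After transform 1:
x1 = cos(111)*-4.3 - sin(111)*-4.1 + -2.8 = 2.5687
y1 = sin(111)*-4.3 + cos(111)*-4.1 + 0.8 = -1.7451
After transform 2:
x2 = cos(68)*2.5687 - sin(68)*-1.7451 + 2.9
= 5.4803


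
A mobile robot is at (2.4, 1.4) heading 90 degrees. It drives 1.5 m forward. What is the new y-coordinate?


y_new = y0 + d*sin(theta)
= 1.4 + 1.5*sin(90)
= 1.4 + 1.5
= 2.9


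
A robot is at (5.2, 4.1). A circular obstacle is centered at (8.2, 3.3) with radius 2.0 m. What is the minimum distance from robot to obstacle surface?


center_dist = sqrt((5.2-8.2)^2 + (4.1-3.3)^2)
= sqrt(9.0 + 0.64)
= 3.1048
min_dist = center_dist - radius = 3.1048 - 2.0 = 1.1048 m


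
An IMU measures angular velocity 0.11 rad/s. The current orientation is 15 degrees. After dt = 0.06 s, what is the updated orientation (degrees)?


delta_theta = w * dt = 0.11 * 0.06 = 0.0066 rad
= 0.3782 deg
theta_new = 15 + 0.3782 = 15.3782 deg


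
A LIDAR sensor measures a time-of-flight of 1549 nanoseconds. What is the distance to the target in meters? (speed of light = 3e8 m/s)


tof = 1549 ns = 1.549e-06 s
dist = c * tof / 2
= 3e8 * 1.549e-06 / 2
= 232.35 m


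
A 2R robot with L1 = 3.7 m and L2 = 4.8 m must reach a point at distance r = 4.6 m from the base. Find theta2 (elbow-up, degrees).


cos(theta2) = (r^2 - L1^2 - L2^2) / (2*L1*L2)
cos(theta2) = (21.16 - 13.69 - 23.04) / 35.52
cos(theta2) = -0.438345
theta2 = 115.9983 degrees


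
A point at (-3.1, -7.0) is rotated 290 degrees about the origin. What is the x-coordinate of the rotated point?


x' = x*cos(theta) - y*sin(theta)
cos(290 deg) = 0.342, sin(290 deg) = -0.9397
x' = -3.1 * 0.342 - -7.0 * -0.9397
= -1.0603 - 6.5778
= -7.6381


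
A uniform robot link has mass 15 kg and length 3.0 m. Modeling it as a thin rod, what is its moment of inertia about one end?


I = (1/3) * m * L^2
= (1/3) * 15 * 3.0^2
= 0.333333 * 15 * 9.0
= 45.0 kg*m^2


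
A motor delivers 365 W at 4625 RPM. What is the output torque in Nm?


omega = 4625 * 2*pi/60 = 484.3289 rad/s
tau = P / omega = 365 / 484.3289
= 0.7536 Nm


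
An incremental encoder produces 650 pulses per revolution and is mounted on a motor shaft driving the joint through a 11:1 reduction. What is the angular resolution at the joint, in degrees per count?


counts per rev = 650
effective counts at joint = 650 * 11 = 7150
resolution = 360 / 7150
= 0.0503 deg/count


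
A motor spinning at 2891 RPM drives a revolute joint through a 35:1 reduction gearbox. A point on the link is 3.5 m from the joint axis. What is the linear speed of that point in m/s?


omega_motor = 2891 * 2*pi/60 = 302.7448 rad/s
omega_joint = omega_motor / 35 = 8.6499 rad/s
v = omega_joint * r = 8.6499 * 3.5
= 30.2745 m/s


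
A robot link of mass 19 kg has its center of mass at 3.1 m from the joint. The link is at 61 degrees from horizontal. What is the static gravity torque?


tau = m*g*L*cos(angle)
= 19 * 9.81 * 3.1 * cos(61 deg)
= 19 * 9.81 * 3.1 * 0.4848
= 280.1274 Nm


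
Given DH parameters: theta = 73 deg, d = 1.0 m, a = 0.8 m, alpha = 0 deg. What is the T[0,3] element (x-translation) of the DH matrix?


T[0,3] = a * cos(theta)
= 0.8 * cos(73 deg)
= 0.8 * 0.2924
= 0.2339


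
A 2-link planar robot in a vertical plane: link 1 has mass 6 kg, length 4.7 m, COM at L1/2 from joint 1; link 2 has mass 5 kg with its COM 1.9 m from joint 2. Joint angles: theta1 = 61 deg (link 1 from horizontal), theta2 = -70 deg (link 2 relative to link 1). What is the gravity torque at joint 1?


Horizontal distance from joint 1 to link-1 COM:
  x_c1 = (L1/2)*cos(t1) = 2.35 * 0.4848 = 1.1393 m
Horizontal distance from joint 1 to link-2 COM:
  x_c2 = L1*cos(t1) + Lc2*cos(t1+t2)
       = 4.7*0.4848 + 1.9*0.9877 = 4.1552 m
tau1 = m1*g*x_c1 + m2*g*x_c2
     = 6*9.81*1.1393 + 5*9.81*4.1552
     = 67.0594 + 203.8132
     = 270.8726 Nm


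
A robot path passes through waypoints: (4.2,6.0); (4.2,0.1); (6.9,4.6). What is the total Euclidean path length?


Segment lengths:
  seg1 = sqrt((0.0)^2 + (-5.9)^2) = 5.9
  seg2 = sqrt((2.7)^2 + (4.5)^2) = 5.2479
Total = 11.1479


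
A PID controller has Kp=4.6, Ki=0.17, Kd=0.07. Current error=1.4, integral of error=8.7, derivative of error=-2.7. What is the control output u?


u = Kp*e + Ki*int(e) + Kd*de/dt
= 4.6*1.4 + 0.17*8.7 + 0.07*(-2.7)
= 6.44 + 1.479 + -0.189
= 7.73


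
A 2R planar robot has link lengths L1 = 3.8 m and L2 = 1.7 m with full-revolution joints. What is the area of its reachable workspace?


r_max = L1 + L2 = 5.5 m
r_min = |L1 - L2| = 2.1 m
Area = pi*(r_max^2 - r_min^2)
= pi*(30.25 - 4.41)
= pi * 25.84
= 81.1788 m^2


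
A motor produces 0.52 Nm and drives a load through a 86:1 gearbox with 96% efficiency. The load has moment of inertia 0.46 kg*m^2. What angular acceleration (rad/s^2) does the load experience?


tau_out = tau_motor * N * eta
= 0.52 * 86 * 0.96 = 42.9312 Nm
alpha = tau_out / I = 42.9312 / 0.46
= 93.3287 rad/s^2


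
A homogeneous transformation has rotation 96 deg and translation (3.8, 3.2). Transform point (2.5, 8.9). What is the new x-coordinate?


x' = cos(theta)*px - sin(theta)*py + tx
= -0.1045*2.5 - 0.9945*8.9 + 3.8
= -5.3126


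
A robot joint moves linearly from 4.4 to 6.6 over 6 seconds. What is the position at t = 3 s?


s = t/T = 3/6 = 0.5
p(t) = p0 + (pf-p0)*s
= 4.4 + (6.6 - 4.4) * 0.5
= 5.5


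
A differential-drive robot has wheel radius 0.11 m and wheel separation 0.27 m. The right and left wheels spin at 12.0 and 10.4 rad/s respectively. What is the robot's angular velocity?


vR = r*wR = 0.11*12.0 = 1.32 m/s
vL = r*wL = 0.11*10.4 = 1.144 m/s
v = (vR+vL)/2 = 1.232 m/s
omega = (vR-vL)/L = 0.6519 rad/s
angular velocity = 0.6519 rad/s
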